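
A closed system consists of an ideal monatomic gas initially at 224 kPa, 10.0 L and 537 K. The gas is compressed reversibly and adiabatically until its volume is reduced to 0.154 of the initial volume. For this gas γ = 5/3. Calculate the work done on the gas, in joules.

8330 J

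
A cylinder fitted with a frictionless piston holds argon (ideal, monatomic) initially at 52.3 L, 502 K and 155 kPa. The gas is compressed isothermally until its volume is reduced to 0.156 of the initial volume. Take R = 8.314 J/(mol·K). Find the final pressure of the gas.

Isothermal: T stays 502 K; PV = const ⇒ V₂ = 8.16 L, P₂ = 994 kPa.

994 kPa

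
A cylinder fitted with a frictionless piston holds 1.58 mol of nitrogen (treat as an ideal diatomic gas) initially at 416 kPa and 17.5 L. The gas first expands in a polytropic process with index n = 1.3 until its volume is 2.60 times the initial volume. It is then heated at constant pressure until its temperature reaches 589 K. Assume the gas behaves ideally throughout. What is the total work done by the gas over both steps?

T₁ = P₁V₁/(nR) = 416×17.5/(1.58×8.314) = 554 K.
Step 1 — Polytropic n=1.3: T₂ = T₁(V₁/V₂)^(n−1) = 554×(0.385)^0.30 = 416 K; P₂ = P₁(V₁/V₂)^n = 120 kPa.
W = (P₁V₁−P₂V₂)/(n−1) = (416×17.5−120×45.5)/0.30 = 6050 J.
ΔU = nCvΔT = 1.58×20.8×(416−554) = -4540 J.
Q = ΔU + W = 1510 J.
State after step 1: P = 120 kPa, V = 45.5 L, T = 416 K.
Step 2 — Isobaric: P stays 120 kPa; V/T = const ⇒ T₂ = 589 K, V₂ = 64.4 L.
W = PΔV = 120×(64.4−45.5) kPa·L = 2270 J.
ΔU = nCvΔT = 1.58×20.8×(589−416) = 5680 J.
Q = ΔU + W = nCpΔT = 7950 J.
Net over both steps: W = 8320 J, Q = 9460 J, ΔU = 1140 J.

8320 J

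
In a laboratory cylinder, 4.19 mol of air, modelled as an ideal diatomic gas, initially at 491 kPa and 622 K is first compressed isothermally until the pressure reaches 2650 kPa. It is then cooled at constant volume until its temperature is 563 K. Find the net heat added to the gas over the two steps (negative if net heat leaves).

V₁ = nRT₁/P₁ = 4.19×8.314×622/491 = 44.1 L.
Step 1 — Isothermal: T stays 622 K; PV = const ⇒ V₂ = 8.18 L, P₂ = 2650 kPa.
ΔU = 0 (ideal gas, T constant).
W = nRT ln(V₂/V₁) = 4.19×8.314×622×ln(0.185) = -36500 J.
Q = ΔU + W = -36500 J.
State after step 1: P = 2650 kPa, V = 8.18 L, T = 622 K.
Step 2 — Isochoric: V stays 8.18 L; P/T = const ⇒ T₂ = 563 K, P₂ = 2400 kPa.
W = 0 (no volume change).
ΔU = nCvΔT = 4.19×20.8×(563−622) = -5140 J.
Q = ΔU = -5140 J.
Net over both steps: W = -36500 J, Q = -41700 J, ΔU = -5140 J.

-41700 J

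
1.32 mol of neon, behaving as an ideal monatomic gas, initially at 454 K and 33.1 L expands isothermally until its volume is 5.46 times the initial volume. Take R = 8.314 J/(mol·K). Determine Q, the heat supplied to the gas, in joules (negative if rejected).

8460 J

P₁ = nRT₁/V₁ = 1.32×8.314×454/33.1 = 151 kPa.
Isothermal: T stays 454 K; PV = const ⇒ V₂ = 181 L, P₂ = 27.6 kPa.
ΔU = 0 (ideal gas, T constant).
W = nRT ln(V₂/V₁) = 1.32×8.314×454×ln(5.46) = 8460 J.
Q = ΔU + W = 8460 J.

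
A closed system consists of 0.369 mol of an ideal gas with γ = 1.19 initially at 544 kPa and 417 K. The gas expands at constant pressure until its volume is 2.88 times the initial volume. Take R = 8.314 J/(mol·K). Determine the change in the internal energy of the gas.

V₁ = nRT₁/P₁ = 0.369×8.314×417/544 = 2.35 L.
Isobaric: P stays 544 kPa; V/T = const ⇒ T₂ = 1200 K, V₂ = 6.77 L.
For an ideal gas ΔU = nCvΔT with Cv = R/(γ−1) = 43.8 J/(mol·K).
ΔU = 0.369×43.8×(1200−417) = 12700 J.

12700 J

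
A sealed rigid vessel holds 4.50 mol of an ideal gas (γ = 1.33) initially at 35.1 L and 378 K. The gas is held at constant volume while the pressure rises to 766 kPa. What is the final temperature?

719 K

P₁ = nRT₁/V₁ = 4.50×8.314×378/35.1 = 403 kPa.
Isochoric: V stays 35.1 L; P/T = const ⇒ T₂ = 719 K, P₂ = 766 kPa.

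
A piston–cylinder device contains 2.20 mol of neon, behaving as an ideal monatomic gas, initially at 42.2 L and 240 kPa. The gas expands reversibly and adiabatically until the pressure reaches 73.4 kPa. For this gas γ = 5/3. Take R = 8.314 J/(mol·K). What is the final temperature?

T₁ = P₁V₁/(nR) = 240×42.2/(2.20×8.314) = 554 K.
Adiabatic: T₂/T₁ = (P₂/P₁)^((γ−1)/γ) ⇒ T₂ = 554×(0.306)^0.400 = 345 K; V₂ = 85.9 L.

345 K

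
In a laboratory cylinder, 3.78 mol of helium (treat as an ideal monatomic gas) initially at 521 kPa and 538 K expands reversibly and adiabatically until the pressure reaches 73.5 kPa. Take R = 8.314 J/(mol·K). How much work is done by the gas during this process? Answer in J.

V₁ = nRT₁/P₁ = 3.78×8.314×538/521 = 32.5 L.
Adiabatic: T₂/T₁ = (P₂/P₁)^((γ−1)/γ) ⇒ T₂ = 538×(0.141)^0.400 = 246 K; V₂ = 105 L.
ΔU = nCvΔT = 3.78×12.5×(246−538) = -13800 J.
Q = 0 for an adiabatic process, so W = −ΔU = 13800 J.

13800 J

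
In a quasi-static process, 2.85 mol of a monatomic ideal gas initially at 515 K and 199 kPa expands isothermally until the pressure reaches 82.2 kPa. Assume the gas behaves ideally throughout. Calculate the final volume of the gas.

148 L

V₁ = nRT₁/P₁ = 2.85×8.314×515/199 = 61.3 L.
Isothermal: T stays 515 K; PV = const ⇒ V₂ = 148 L, P₂ = 82.2 kPa.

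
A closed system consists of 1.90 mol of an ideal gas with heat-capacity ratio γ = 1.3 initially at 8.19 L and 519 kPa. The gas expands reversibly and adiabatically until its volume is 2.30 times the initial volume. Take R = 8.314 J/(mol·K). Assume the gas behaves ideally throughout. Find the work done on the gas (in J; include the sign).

-3130 J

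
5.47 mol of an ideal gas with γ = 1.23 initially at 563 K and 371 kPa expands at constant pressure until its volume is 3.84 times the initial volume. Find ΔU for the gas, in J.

316000 J

V₁ = nRT₁/P₁ = 5.47×8.314×563/371 = 69.0 L.
Isobaric: P stays 371 kPa; V/T = const ⇒ T₂ = 2160 K, V₂ = 265 L.
For an ideal gas ΔU = nCvΔT with Cv = R/(γ−1) = 36.1 J/(mol·K).
ΔU = 5.47×36.1×(2160−563) = 316000 J.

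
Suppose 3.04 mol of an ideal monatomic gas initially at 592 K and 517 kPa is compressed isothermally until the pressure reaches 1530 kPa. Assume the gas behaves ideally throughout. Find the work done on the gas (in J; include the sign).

V₁ = nRT₁/P₁ = 3.04×8.314×592/517 = 28.9 L.
Isothermal: T stays 592 K; PV = const ⇒ V₂ = 9.78 L, P₂ = 1530 kPa.
W = nRT ln(V₂/V₁) = 3.04×8.314×592×ln(0.338) = -16200 J.
Work done on the gas = −W_by = 16200 J.

16200 J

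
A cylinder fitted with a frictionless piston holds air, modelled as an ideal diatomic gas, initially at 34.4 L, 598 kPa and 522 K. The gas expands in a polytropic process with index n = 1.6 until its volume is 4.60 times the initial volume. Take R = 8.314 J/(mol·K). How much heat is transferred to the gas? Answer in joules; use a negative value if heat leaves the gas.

n = P₁V₁/(RT₁) = 598×34.4/(8.314×522) = 4.74 mol.
Polytropic n=1.6: T₂ = T₁(V₁/V₂)^(n−1) = 522×(0.217)^0.60 = 209 K; P₂ = P₁(V₁/V₂)^n = 52.0 kPa.
W = (P₁V₁−P₂V₂)/(n−1) = (598×34.4−52.0×158)/0.60 = 20600 J.
ΔU = nCvΔT = 4.74×20.8×(209−522) = -30800 J.
Q = ΔU + W = -10300 J.

-10300 J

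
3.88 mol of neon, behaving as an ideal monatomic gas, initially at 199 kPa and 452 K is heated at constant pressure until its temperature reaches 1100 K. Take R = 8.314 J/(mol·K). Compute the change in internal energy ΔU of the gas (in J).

31400 J

V₁ = nRT₁/P₁ = 3.88×8.314×452/199 = 73.3 L.
Isobaric: P stays 199 kPa; V/T = const ⇒ T₂ = 1100 K, V₂ = 178 L.
For an ideal gas ΔU = nCvΔT with Cv = (3/2)R = 12.5 J/(mol·K).
ΔU = 3.88×12.5×(1100−452) = 31400 J.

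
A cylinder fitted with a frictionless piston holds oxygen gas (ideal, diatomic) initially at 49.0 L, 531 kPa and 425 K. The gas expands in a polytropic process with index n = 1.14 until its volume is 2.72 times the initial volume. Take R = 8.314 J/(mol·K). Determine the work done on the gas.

-24300 J

n = P₁V₁/(RT₁) = 531×49.0/(8.314×425) = 7.36 mol.
Polytropic n=1.14: T₂ = T₁(V₁/V₂)^(n−1) = 425×(0.368)^0.14 = 369 K; P₂ = P₁(V₁/V₂)^n = 170 kPa.
W = (P₁V₁−P₂V₂)/(n−1) = (531×49.0−170×133)/0.14 = 24300 J.
Work done on the gas = −W_by = -24300 J.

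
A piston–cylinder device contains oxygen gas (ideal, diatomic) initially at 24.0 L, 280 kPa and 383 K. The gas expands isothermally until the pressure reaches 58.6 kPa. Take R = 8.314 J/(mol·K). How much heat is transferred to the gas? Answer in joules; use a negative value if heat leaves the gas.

n = P₁V₁/(RT₁) = 280×24.0/(8.314×383) = 2.11 mol.
Isothermal: T stays 383 K; PV = const ⇒ V₂ = 115 L, P₂ = 58.6 kPa.
ΔU = 0 (ideal gas, T constant).
W = nRT ln(V₂/V₁) = 2.11×8.314×383×ln(4.78) = 10500 J.
Q = ΔU + W = 10500 J.

10500 J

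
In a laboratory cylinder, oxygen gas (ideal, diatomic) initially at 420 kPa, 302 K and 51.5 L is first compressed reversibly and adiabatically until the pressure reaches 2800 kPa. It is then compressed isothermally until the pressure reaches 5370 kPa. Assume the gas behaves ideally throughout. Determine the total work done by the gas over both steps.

-63100 J

n = P₁V₁/(RT₁) = 420×51.5/(8.314×302) = 8.61 mol.
Step 1 — Adiabatic: T₂/T₁ = (P₂/P₁)^((γ−1)/γ) ⇒ T₂ = 302×(6.67)^0.286 = 519 K; V₂ = 13.3 L.
ΔU = nCvΔT = 8.61×20.8×(519−302) = 38900 J.
Q = 0 for an adiabatic process, so W = −ΔU = -38900 J.
State after step 1: P = 2800 kPa, V = 13.3 L, T = 519 K.
Step 2 — Isothermal: T stays 519 K; PV = const ⇒ V₂ = 6.93 L, P₂ = 5370 kPa.
ΔU = 0 (ideal gas, T constant).
W = nRT ln(V₂/V₁) = 8.61×8.314×519×ln(0.521) = -24200 J.
Q = ΔU + W = -24200 J.
Net over both steps: W = -63100 J, Q = -24200 J, ΔU = 38900 J.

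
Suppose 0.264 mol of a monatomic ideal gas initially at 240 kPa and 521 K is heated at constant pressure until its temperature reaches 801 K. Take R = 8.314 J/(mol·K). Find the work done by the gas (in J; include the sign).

V₁ = nRT₁/P₁ = 0.264×8.314×521/240 = 4.76 L.
Isobaric: P stays 240 kPa; V/T = const ⇒ T₂ = 801 K, V₂ = 7.33 L.
W = PΔV = 240×(7.33−4.76) kPa·L = 615 J.

615 J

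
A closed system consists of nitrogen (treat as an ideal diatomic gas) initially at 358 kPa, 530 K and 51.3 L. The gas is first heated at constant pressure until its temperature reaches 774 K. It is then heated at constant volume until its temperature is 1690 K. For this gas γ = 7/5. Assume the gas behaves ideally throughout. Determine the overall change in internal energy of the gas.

n = P₁V₁/(RT₁) = 358×51.3/(8.314×530) = 4.17 mol.
Step 1 — Isobaric: P stays 358 kPa; V/T = const ⇒ T₂ = 774 K, V₂ = 74.9 L.
W = PΔV = 358×(74.9−51.3) kPa·L = 8460 J.
ΔU = nCvΔT = 4.17×20.8×(774−530) = 21100 J.
Q = ΔU + W = nCpΔT = 29600 J.
State after step 1: P = 358 kPa, V = 74.9 L, T = 774 K.
Step 2 — Isochoric: V stays 74.9 L; P/T = const ⇒ T₂ = 1690 K, P₂ = 782 kPa.
W = 0 (no volume change).
ΔU = nCvΔT = 4.17×20.8×(1690−774) = 79400 J.
Q = ΔU = 79400 J.
Net over both steps: W = 8460 J, Q = 109000 J, ΔU = 100000 J.

100000 J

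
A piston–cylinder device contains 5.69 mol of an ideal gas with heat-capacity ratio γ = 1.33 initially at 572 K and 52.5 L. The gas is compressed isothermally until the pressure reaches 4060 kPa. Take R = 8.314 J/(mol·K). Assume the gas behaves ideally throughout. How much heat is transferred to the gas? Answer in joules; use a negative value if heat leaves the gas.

-55800 J

P₁ = nRT₁/V₁ = 5.69×8.314×572/52.5 = 515 kPa.
Isothermal: T stays 572 K; PV = const ⇒ V₂ = 6.66 L, P₂ = 4060 kPa.
ΔU = 0 (ideal gas, T constant).
W = nRT ln(V₂/V₁) = 5.69×8.314×572×ln(0.127) = -55800 J.
Q = ΔU + W = -55800 J.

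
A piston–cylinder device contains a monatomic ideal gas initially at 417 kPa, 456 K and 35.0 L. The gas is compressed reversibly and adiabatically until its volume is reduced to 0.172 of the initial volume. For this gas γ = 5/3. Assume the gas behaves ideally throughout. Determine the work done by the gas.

n = P₁V₁/(RT₁) = 417×35.0/(8.314×456) = 3.85 mol.
Adiabatic: TV^(γ−1) = const ⇒ T₂ = 456×(5.81)^0.667 = 1470 K; PV^γ = const ⇒ P₂ = 7840 kPa.
ΔU = nCvΔT = 3.85×12.5×(1470−456) = 48900 J.
Q = 0 for an adiabatic process, so W = −ΔU = -48900 J.

-48900 J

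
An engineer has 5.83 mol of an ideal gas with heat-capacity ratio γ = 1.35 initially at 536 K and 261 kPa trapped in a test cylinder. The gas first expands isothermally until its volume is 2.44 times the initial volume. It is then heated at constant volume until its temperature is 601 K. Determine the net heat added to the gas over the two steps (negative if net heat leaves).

32200 J

V₁ = nRT₁/P₁ = 5.83×8.314×536/261 = 99.5 L.
Step 1 — Isothermal: T stays 536 K; PV = const ⇒ V₂ = 243 L, P₂ = 107 kPa.
ΔU = 0 (ideal gas, T constant).
W = nRT ln(V₂/V₁) = 5.83×8.314×536×ln(2.44) = 23200 J.
Q = ΔU + W = 23200 J.
State after step 1: P = 107 kPa, V = 243 L, T = 536 K.
Step 2 — Isochoric: V stays 243 L; P/T = const ⇒ T₂ = 601 K, P₂ = 120 kPa.
W = 0 (no volume change).
ΔU = nCvΔT = 5.83×23.8×(601−536) = 9000 J.
Q = ΔU = 9000 J.
Net over both steps: W = 23200 J, Q = 32200 J, ΔU = 9000 J.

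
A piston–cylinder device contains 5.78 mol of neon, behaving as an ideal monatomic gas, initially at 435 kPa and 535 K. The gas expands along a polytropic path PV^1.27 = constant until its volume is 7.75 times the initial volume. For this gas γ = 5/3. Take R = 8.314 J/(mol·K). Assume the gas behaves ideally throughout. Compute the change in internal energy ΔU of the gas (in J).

-16400 J

V₁ = nRT₁/P₁ = 5.78×8.314×535/435 = 59.1 L.
Polytropic n=1.27: T₂ = T₁(V₁/V₂)^(n−1) = 535×(0.129)^0.27 = 308 K; P₂ = P₁(V₁/V₂)^n = 32.3 kPa.
For an ideal gas ΔU = nCvΔT with Cv = (3/2)R = 12.5 J/(mol·K).
ΔU = 5.78×12.5×(308−535) = -16400 J.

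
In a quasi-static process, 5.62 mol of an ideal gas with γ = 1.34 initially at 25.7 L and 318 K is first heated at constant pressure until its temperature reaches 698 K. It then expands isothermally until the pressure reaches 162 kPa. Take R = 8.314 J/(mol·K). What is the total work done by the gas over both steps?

59200 J

P₁ = nRT₁/V₁ = 5.62×8.314×318/25.7 = 578 kPa.
Step 1 — Isobaric: P stays 578 kPa; V/T = const ⇒ T₂ = 698 K, V₂ = 56.4 L.
W = PΔV = 578×(56.4−25.7) kPa·L = 17800 J.
ΔU = nCvΔT = 5.62×24.5×(698−318) = 52200 J.
Q = ΔU + W = nCpΔT = 70000 J.
State after step 1: P = 578 kPa, V = 56.4 L, T = 698 K.
Step 2 — Isothermal: T stays 698 K; PV = const ⇒ V₂ = 201 L, P₂ = 162 kPa.
ΔU = 0 (ideal gas, T constant).
W = nRT ln(V₂/V₁) = 5.62×8.314×698×ln(3.57) = 41500 J.
Q = ΔU + W = 41500 J.
Net over both steps: W = 59200 J, Q = 111000 J, ΔU = 52200 J.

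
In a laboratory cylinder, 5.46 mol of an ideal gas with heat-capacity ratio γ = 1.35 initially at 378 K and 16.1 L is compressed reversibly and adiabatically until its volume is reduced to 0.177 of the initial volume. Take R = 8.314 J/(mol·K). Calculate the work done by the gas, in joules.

-40800 J

P₁ = nRT₁/V₁ = 5.46×8.314×378/16.1 = 1070 kPa.
Adiabatic: TV^(γ−1) = const ⇒ T₂ = 378×(5.65)^0.350 = 693 K; PV^γ = const ⇒ P₂ = 11000 kPa.
ΔU = nCvΔT = 5.46×23.8×(693−378) = 40800 J.
Q = 0 for an adiabatic process, so W = −ΔU = -40800 J.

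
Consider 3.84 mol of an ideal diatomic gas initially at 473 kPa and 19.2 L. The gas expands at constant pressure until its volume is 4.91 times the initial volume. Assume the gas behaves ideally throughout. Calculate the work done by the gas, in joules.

T₁ = P₁V₁/(nR) = 473×19.2/(3.84×8.314) = 284 K.
Isobaric: P stays 473 kPa; V/T = const ⇒ T₂ = 1400 K, V₂ = 94.3 L.
W = PΔV = 473×(94.3−19.2) kPa·L = 35500 J.

35500 J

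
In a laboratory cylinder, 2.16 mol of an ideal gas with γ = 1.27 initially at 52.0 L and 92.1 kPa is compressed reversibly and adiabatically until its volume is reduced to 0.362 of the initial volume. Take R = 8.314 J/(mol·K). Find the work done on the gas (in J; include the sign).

T₁ = P₁V₁/(nR) = 92.1×52.0/(2.16×8.314) = 267 K.
Adiabatic: TV^(γ−1) = const ⇒ T₂ = 267×(2.76)^0.270 = 351 K; PV^γ = const ⇒ P₂ = 335 kPa.
ΔU = nCvΔT = 2.16×30.8×(351−267) = 5600 J.
Q = 0 for an adiabatic process, so W = −ΔU = -5600 J.
Work done on the gas = −W_by = 5600 J.

5600 J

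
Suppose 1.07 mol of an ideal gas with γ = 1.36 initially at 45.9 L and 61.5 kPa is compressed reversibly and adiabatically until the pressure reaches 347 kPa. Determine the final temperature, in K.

502 K

T₁ = P₁V₁/(nR) = 61.5×45.9/(1.07×8.314) = 317 K.
Adiabatic: T₂/T₁ = (P₂/P₁)^((γ−1)/γ) ⇒ T₂ = 317×(5.64)^0.265 = 502 K; V₂ = 12.9 L.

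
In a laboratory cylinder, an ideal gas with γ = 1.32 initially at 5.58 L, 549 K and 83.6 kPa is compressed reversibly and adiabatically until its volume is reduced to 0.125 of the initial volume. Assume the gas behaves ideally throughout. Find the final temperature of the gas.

1070 K

Adiabatic: TV^(γ−1) = const ⇒ T₂ = 549×(8.00)^0.320 = 1070 K; PV^γ = const ⇒ P₂ = 1300 kPa.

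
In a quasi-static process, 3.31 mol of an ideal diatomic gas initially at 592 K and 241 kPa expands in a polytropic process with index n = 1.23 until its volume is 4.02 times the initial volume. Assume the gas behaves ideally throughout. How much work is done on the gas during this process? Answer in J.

-19400 J

V₁ = nRT₁/P₁ = 3.31×8.314×592/241 = 67.6 L.
Polytropic n=1.23: T₂ = T₁(V₁/V₂)^(n−1) = 592×(0.249)^0.23 = 430 K; P₂ = P₁(V₁/V₂)^n = 43.5 kPa.
W = (P₁V₁−P₂V₂)/(n−1) = (241×67.6−43.5×272)/0.23 = 19400 J.
Work done on the gas = −W_by = -19400 J.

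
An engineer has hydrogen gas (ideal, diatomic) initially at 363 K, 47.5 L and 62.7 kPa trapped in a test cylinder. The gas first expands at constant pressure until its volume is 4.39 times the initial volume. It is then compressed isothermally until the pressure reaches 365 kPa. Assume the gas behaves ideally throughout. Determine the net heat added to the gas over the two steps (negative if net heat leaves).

12300 J

n = P₁V₁/(RT₁) = 62.7×47.5/(8.314×363) = 0.987 mol.
Step 1 — Isobaric: P stays 62.7 kPa; V/T = const ⇒ T₂ = 1590 K, V₂ = 209 L.
W = PΔV = 62.7×(209−47.5) kPa·L = 10100 J.
ΔU = nCvΔT = 0.987×20.8×(1590−363) = 25200 J.
Q = ΔU + W = nCpΔT = 35300 J.
State after step 1: P = 62.7 kPa, V = 209 L, T = 1590 K.
Step 2 — Isothermal: T stays 1590 K; PV = const ⇒ V₂ = 35.8 L, P₂ = 365 kPa.
ΔU = 0 (ideal gas, T constant).
W = nRT ln(V₂/V₁) = 0.987×8.314×1590×ln(0.172) = -23000 J.
Q = ΔU + W = -23000 J.
Net over both steps: W = -12900 J, Q = 12300 J, ΔU = 25200 J.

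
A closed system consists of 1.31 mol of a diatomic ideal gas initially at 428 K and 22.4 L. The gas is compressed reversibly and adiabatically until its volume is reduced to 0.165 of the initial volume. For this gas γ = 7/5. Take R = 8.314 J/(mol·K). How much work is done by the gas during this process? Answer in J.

P₁ = nRT₁/V₁ = 1.31×8.314×428/22.4 = 208 kPa.
Adiabatic: TV^(γ−1) = const ⇒ T₂ = 428×(6.06)^0.400 = 880 K; PV^γ = const ⇒ P₂ = 2590 kPa.
ΔU = nCvΔT = 1.31×20.8×(880−428) = 12300 J.
Q = 0 for an adiabatic process, so W = −ΔU = -12300 J.

-12300 J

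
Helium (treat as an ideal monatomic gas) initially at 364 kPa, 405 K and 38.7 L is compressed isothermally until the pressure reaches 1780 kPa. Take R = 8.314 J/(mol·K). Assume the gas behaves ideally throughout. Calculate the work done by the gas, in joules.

-22400 J

n = P₁V₁/(RT₁) = 364×38.7/(8.314×405) = 4.18 mol.
Isothermal: T stays 405 K; PV = const ⇒ V₂ = 7.91 L, P₂ = 1780 kPa.
W = nRT ln(V₂/V₁) = 4.18×8.314×405×ln(0.204) = -22400 J.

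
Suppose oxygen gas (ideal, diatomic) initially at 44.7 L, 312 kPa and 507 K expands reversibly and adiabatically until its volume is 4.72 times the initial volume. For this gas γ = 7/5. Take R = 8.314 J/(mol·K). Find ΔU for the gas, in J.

-16100 J

n = P₁V₁/(RT₁) = 312×44.7/(8.314×507) = 3.31 mol.
Adiabatic: TV^(γ−1) = const ⇒ T₂ = 507×(0.212)^0.400 = 273 K; PV^γ = const ⇒ P₂ = 35.5 kPa.
For an ideal gas ΔU = nCvΔT with Cv = (5/2)R = 20.8 J/(mol·K).
ΔU = 3.31×20.8×(273−507) = -16100 J.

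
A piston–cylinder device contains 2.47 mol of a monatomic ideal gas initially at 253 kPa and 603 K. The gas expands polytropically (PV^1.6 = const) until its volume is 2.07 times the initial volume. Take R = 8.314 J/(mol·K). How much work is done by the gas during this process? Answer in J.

7300 J

V₁ = nRT₁/P₁ = 2.47×8.314×603/253 = 48.9 L.
Polytropic n=1.6: T₂ = T₁(V₁/V₂)^(n−1) = 603×(0.483)^0.60 = 390 K; P₂ = P₁(V₁/V₂)^n = 79.0 kPa.
W = (P₁V₁−P₂V₂)/(n−1) = (253×48.9−79.0×101)/0.60 = 7300 J.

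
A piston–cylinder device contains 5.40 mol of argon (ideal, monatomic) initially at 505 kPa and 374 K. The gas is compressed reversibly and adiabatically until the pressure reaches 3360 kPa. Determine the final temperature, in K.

798 K

V₁ = nRT₁/P₁ = 5.40×8.314×374/505 = 33.2 L.
Adiabatic: T₂/T₁ = (P₂/P₁)^((γ−1)/γ) ⇒ T₂ = 374×(6.65)^0.400 = 798 K; V₂ = 10.7 L.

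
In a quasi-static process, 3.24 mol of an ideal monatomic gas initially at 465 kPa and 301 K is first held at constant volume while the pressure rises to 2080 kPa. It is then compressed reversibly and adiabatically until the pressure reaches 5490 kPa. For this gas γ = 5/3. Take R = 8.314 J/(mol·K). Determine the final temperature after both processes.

V₁ = nRT₁/P₁ = 3.24×8.314×301/465 = 17.4 L.
Step 1 — Isochoric: V stays 17.4 L; P/T = const ⇒ T₂ = 1350 K, P₂ = 2080 kPa.
W = 0 (no volume change).
ΔU = nCvΔT = 3.24×12.5×(1350−301) = 42200 J.
Q = ΔU = 42200 J.
State after step 1: P = 2080 kPa, V = 17.4 L, T = 1350 K.
Step 2 — Adiabatic: T₂/T₁ = (P₂/P₁)^((γ−1)/γ) ⇒ T₂ = 1350×(2.64)^0.400 = 1990 K; V₂ = 9.74 L.
ΔU = nCvΔT = 3.24×12.5×(1990−1350) = 25800 J.
Q = 0 for an adiabatic process, so W = −ΔU = -25800 J.
Net over both steps: W = -25800 J, Q = 42200 J, ΔU = 68000 J.

1990 K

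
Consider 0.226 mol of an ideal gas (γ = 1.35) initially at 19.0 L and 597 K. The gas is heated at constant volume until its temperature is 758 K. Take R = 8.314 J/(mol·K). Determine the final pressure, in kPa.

75.0 kPa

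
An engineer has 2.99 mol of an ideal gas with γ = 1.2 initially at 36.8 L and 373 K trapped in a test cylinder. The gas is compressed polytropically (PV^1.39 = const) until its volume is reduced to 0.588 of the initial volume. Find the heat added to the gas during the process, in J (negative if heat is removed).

P₁ = nRT₁/V₁ = 2.99×8.314×373/36.8 = 252 kPa.
Polytropic n=1.39: T₂ = T₁(V₁/V₂)^(n−1) = 373×(1.70)^0.39 = 459 K; P₂ = P₁(V₁/V₂)^n = 527 kPa.
W = (P₁V₁−P₂V₂)/(n−1) = (252×36.8−527×21.6)/0.39 = -5470 J.
ΔU = nCvΔT = 2.99×41.6×(459−373) = 10700 J.
Q = ΔU + W = 5200 J.

5200 J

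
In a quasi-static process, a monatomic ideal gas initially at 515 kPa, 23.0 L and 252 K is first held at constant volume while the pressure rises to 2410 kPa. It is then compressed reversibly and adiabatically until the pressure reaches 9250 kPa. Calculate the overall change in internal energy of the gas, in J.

125000 J

n = P₁V₁/(RT₁) = 515×23.0/(8.314×252) = 5.65 mol.
Step 1 — Isochoric: V stays 23.0 L; P/T = const ⇒ T₂ = 1180 K, P₂ = 2410 kPa.
W = 0 (no volume change).
ΔU = nCvΔT = 5.65×12.5×(1180−252) = 65400 J.
Q = ΔU = 65400 J.
State after step 1: P = 2410 kPa, V = 23.0 L, T = 1180 K.
Step 2 — Adiabatic: T₂/T₁ = (P₂/P₁)^((γ−1)/γ) ⇒ T₂ = 1180×(3.84)^0.400 = 2020 K; V₂ = 10.3 L.
ΔU = nCvΔT = 5.65×12.5×(2020−1180) = 59200 J.
Q = 0 for an adiabatic process, so W = −ΔU = -59200 J.
Net over both steps: W = -59200 J, Q = 65400 J, ΔU = 125000 J.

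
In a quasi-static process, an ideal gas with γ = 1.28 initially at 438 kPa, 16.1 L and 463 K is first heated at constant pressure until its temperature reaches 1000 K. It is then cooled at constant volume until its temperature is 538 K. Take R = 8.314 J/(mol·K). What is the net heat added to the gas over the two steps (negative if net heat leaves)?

12300 J

n = P₁V₁/(RT₁) = 438×16.1/(8.314×463) = 1.83 mol.
Step 1 — Isobaric: P stays 438 kPa; V/T = const ⇒ T₂ = 1000 K, V₂ = 34.8 L.
W = PΔV = 438×(34.8−16.1) kPa·L = 8180 J.
ΔU = nCvΔT = 1.83×29.7×(1000−463) = 29200 J.
Q = ΔU + W = nCpΔT = 37400 J.
State after step 1: P = 438 kPa, V = 34.8 L, T = 1000 K.
Step 2 — Isochoric: V stays 34.8 L; P/T = const ⇒ T₂ = 538 K, P₂ = 236 kPa.
W = 0 (no volume change).
ΔU = nCvΔT = 1.83×29.7×(538−1000) = -25100 J.
Q = ΔU = -25100 J.
Net over both steps: W = 8180 J, Q = 12300 J, ΔU = 4080 J.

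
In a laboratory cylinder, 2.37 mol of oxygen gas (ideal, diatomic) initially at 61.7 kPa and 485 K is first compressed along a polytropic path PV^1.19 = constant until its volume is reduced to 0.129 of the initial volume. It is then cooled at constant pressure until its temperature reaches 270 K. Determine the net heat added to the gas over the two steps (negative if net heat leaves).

V₁ = nRT₁/P₁ = 2.37×8.314×485/61.7 = 155 L.
Step 1 — Polytropic n=1.19: T₂ = T₁(V₁/V₂)^(n−1) = 485×(7.75)^0.19 = 716 K; P₂ = P₁(V₁/V₂)^n = 706 kPa.
W = (P₁V₁−P₂V₂)/(n−1) = (61.7×155−706×20.0)/0.19 = -23900 J.
ΔU = nCvΔT = 2.37×20.8×(716−485) = 11400 J.
Q = ΔU + W = -12600 J.
State after step 1: P = 706 kPa, V = 20.0 L, T = 716 K.
Step 2 — Isobaric: P stays 706 kPa; V/T = const ⇒ T₂ = 270 K, V₂ = 7.54 L.
W = PΔV = 706×(7.54−20.0) kPa·L = -8780 J.
ΔU = nCvΔT = 2.37×20.8×(270−716) = -22000 J.
Q = ΔU + W = nCpΔT = -30700 J.
Net over both steps: W = -32700 J, Q = -43300 J, ΔU = -10600 J.

-43300 J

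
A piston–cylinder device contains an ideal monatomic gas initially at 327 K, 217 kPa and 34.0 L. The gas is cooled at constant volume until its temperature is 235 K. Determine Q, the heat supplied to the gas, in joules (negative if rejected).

-3110 J

n = P₁V₁/(RT₁) = 217×34.0/(8.314×327) = 2.71 mol.
Isochoric: V stays 34.0 L; P/T = const ⇒ T₂ = 235 K, P₂ = 156 kPa.
W = 0 (no volume change).
ΔU = nCvΔT = 2.71×12.5×(235−327) = -3110 J.
Q = ΔU = -3110 J.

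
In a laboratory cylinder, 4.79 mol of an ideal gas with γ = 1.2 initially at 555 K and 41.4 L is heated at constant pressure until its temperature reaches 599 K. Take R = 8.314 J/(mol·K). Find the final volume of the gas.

P₁ = nRT₁/V₁ = 4.79×8.314×555/41.4 = 534 kPa.
Isobaric: P stays 534 kPa; V/T = const ⇒ T₂ = 599 K, V₂ = 44.7 L.

44.7 L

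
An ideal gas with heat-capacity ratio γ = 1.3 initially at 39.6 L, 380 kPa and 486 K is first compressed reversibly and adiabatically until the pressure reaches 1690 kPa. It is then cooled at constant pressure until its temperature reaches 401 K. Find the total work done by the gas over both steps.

-29400 J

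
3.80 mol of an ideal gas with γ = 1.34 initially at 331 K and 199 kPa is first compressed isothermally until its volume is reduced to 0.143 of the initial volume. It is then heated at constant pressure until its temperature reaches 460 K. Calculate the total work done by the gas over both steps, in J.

-16300 J

V₁ = nRT₁/P₁ = 3.80×8.314×331/199 = 52.5 L.
Step 1 — Isothermal: T stays 331 K; PV = const ⇒ V₂ = 7.51 L, P₂ = 1390 kPa.
ΔU = 0 (ideal gas, T constant).
W = nRT ln(V₂/V₁) = 3.80×8.314×331×ln(0.143) = -20300 J.
Q = ΔU + W = -20300 J.
State after step 1: P = 1390 kPa, V = 7.51 L, T = 331 K.
Step 2 — Isobaric: P stays 1390 kPa; V/T = const ⇒ T₂ = 460 K, V₂ = 10.4 L.
W = PΔV = 1390×(10.4−7.51) kPa·L = 4080 J.
ΔU = nCvΔT = 3.80×24.5×(460−331) = 12000 J.
Q = ΔU + W = nCpΔT = 16100 J.
Net over both steps: W = -16300 J, Q = -4280 J, ΔU = 12000 J.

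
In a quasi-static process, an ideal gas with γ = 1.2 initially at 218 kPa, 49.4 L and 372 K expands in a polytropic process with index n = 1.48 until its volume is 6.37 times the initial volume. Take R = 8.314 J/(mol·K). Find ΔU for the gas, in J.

-31700 J

n = P₁V₁/(RT₁) = 218×49.4/(8.314×372) = 3.48 mol.
Polytropic n=1.48: T₂ = T₁(V₁/V₂)^(n−1) = 372×(0.157)^0.48 = 153 K; P₂ = P₁(V₁/V₂)^n = 14.1 kPa.
For an ideal gas ΔU = nCvΔT with Cv = R/(γ−1) = 41.6 J/(mol·K).
ΔU = 3.48×41.6×(153−372) = -31700 J.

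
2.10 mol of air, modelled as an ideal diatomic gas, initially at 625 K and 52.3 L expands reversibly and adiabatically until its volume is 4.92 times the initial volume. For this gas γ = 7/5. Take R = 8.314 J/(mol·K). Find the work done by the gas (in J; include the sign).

P₁ = nRT₁/V₁ = 2.10×8.314×625/52.3 = 209 kPa.
Adiabatic: TV^(γ−1) = const ⇒ T₂ = 625×(0.203)^0.400 = 330 K; PV^γ = const ⇒ P₂ = 22.4 kPa.
ΔU = nCvΔT = 2.10×20.8×(330−625) = -12900 J.
Q = 0 for an adiabatic process, so W = −ΔU = 12900 J.

12900 J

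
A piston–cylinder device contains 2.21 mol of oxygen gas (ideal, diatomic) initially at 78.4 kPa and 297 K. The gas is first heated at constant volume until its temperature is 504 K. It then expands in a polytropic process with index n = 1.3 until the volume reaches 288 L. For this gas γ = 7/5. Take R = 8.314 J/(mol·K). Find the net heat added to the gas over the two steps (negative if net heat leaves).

12200 J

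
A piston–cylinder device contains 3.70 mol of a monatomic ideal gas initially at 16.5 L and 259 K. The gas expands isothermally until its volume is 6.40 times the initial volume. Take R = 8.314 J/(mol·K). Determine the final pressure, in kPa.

75.4 kPa

P₁ = nRT₁/V₁ = 3.70×8.314×259/16.5 = 483 kPa.
Isothermal: T stays 259 K; PV = const ⇒ V₂ = 106 L, P₂ = 75.4 kPa.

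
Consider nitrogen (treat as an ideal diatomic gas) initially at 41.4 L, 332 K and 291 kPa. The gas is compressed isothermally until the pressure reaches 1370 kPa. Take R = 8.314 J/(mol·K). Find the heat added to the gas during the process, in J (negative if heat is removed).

n = P₁V₁/(RT₁) = 291×41.4/(8.314×332) = 4.36 mol.
Isothermal: T stays 332 K; PV = const ⇒ V₂ = 8.79 L, P₂ = 1370 kPa.
ΔU = 0 (ideal gas, T constant).
W = nRT ln(V₂/V₁) = 4.36×8.314×332×ln(0.212) = -18700 J.
Q = ΔU + W = -18700 J.

-18700 J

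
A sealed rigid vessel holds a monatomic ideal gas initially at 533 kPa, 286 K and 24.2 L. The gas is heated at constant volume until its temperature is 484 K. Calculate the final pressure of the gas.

902 kPa

Isochoric: V stays 24.2 L; P/T = const ⇒ T₂ = 484 K, P₂ = 902 kPa.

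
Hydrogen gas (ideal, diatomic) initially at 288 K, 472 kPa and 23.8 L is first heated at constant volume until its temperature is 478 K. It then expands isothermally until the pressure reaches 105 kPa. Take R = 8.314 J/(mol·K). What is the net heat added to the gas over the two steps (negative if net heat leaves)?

56000 J

n = P₁V₁/(RT₁) = 472×23.8/(8.314×288) = 4.69 mol.
Step 1 — Isochoric: V stays 23.8 L; P/T = const ⇒ T₂ = 478 K, P₂ = 783 kPa.
W = 0 (no volume change).
ΔU = nCvΔT = 4.69×20.8×(478−288) = 18500 J.
Q = ΔU = 18500 J.
State after step 1: P = 783 kPa, V = 23.8 L, T = 478 K.
Step 2 — Isothermal: T stays 478 K; PV = const ⇒ V₂ = 178 L, P₂ = 105 kPa.
ΔU = 0 (ideal gas, T constant).
W = nRT ln(V₂/V₁) = 4.69×8.314×478×ln(7.46) = 37500 J.
Q = ΔU + W = 37500 J.
Net over both steps: W = 37500 J, Q = 56000 J, ΔU = 18500 J.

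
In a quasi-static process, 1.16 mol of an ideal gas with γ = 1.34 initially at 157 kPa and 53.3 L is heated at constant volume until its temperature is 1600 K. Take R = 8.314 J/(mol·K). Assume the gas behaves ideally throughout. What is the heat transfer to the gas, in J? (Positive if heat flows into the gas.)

T₁ = P₁V₁/(nR) = 157×53.3/(1.16×8.314) = 868 K.
Isochoric: V stays 53.3 L; P/T = const ⇒ T₂ = 1600 K, P₂ = 290 kPa.
W = 0 (no volume change).
ΔU = nCvΔT = 1.16×24.5×(1600−868) = 20800 J.
Q = ΔU = 20800 J.

20800 J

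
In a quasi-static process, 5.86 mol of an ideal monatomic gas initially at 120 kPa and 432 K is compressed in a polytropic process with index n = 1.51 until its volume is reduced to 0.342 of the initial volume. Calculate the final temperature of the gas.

V₁ = nRT₁/P₁ = 5.86×8.314×432/120 = 175 L.
Polytropic n=1.51: T₂ = T₁(V₁/V₂)^(n−1) = 432×(2.92)^0.51 = 747 K; P₂ = P₁(V₁/V₂)^n = 606 kPa.

747 K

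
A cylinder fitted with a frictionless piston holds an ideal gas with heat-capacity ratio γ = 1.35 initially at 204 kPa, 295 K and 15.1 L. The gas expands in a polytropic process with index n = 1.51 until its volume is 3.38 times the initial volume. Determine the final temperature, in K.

Polytropic n=1.51: T₂ = T₁(V₁/V₂)^(n−1) = 295×(0.296)^0.51 = 159 K; P₂ = P₁(V₁/V₂)^n = 32.4 kPa.

159 K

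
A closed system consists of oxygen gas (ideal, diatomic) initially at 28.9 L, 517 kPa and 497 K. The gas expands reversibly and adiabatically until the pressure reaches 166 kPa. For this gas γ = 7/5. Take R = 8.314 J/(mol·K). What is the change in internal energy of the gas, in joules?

-10400 J

n = P₁V₁/(RT₁) = 517×28.9/(8.314×497) = 3.62 mol.
Adiabatic: T₂/T₁ = (P₂/P₁)^((γ−1)/γ) ⇒ T₂ = 497×(0.321)^0.286 = 359 K; V₂ = 65.1 L.
For an ideal gas ΔU = nCvΔT with Cv = (5/2)R = 20.8 J/(mol·K).
ΔU = 3.62×20.8×(359−497) = -10400 J.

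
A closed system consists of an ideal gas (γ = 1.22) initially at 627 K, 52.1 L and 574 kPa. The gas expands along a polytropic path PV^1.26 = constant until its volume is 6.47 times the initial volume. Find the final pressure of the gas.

54.6 kPa

Polytropic n=1.26: T₂ = T₁(V₁/V₂)^(n−1) = 627×(0.155)^0.26 = 386 K; P₂ = P₁(V₁/V₂)^n = 54.6 kPa.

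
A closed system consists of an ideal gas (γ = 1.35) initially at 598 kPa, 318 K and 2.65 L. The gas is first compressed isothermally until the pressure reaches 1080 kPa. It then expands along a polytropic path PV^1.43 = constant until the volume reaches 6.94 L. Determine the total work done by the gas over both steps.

n = P₁V₁/(RT₁) = 598×2.65/(8.314×318) = 0.599 mol.
Step 1 — Isothermal: T stays 318 K; PV = const ⇒ V₂ = 1.47 L, P₂ = 1080 kPa.
ΔU = 0 (ideal gas, T constant).
W = nRT ln(V₂/V₁) = 0.599×8.314×318×ln(0.554) = -937 J.
Q = ΔU + W = -937 J.
State after step 1: P = 1080 kPa, V = 1.47 L, T = 318 K.
Step 2 — Polytropic n=1.43: T₂ = T₁(V₁/V₂)^(n−1) = 318×(0.211)^0.43 = 163 K; P₂ = P₁(V₁/V₂)^n = 117 kPa.
W = (P₁V₁−P₂V₂)/(n−1) = (1080×1.47−117×6.94)/0.43 = 1800 J.
ΔU = nCvΔT = 0.599×23.8×(163−318) = -2210 J.
Q = ΔU + W = -411 J.
Net over both steps: W = 859 J, Q = -1350 J, ΔU = -2210 J.

859 J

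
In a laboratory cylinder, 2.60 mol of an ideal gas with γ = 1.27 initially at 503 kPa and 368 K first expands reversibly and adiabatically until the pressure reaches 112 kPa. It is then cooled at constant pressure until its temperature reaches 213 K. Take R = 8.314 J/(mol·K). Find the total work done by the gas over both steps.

V₁ = nRT₁/P₁ = 2.60×8.314×368/503 = 15.8 L.
Step 1 — Adiabatic: T₂/T₁ = (P₂/P₁)^((γ−1)/γ) ⇒ T₂ = 368×(0.223)^0.213 = 267 K; V₂ = 51.6 L.
ΔU = nCvΔT = 2.60×30.8×(267−368) = -8050 J.
Q = 0 for an adiabatic process, so W = −ΔU = 8050 J.
State after step 1: P = 112 kPa, V = 51.6 L, T = 267 K.
Step 2 — Isobaric: P stays 112 kPa; V/T = const ⇒ T₂ = 213 K, V₂ = 41.1 L.
W = PΔV = 112×(41.1−51.6) kPa·L = -1180 J.
ΔU = nCvΔT = 2.60×30.8×(213−267) = -4360 J.
Q = ΔU + W = nCpΔT = -5530 J.
Net over both steps: W = 6880 J, Q = -5530 J, ΔU = -12400 J.

6880 J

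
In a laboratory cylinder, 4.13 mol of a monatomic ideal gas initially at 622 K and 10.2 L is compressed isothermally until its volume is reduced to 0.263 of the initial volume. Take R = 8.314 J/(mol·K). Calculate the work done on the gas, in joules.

28500 J

P₁ = nRT₁/V₁ = 4.13×8.314×622/10.2 = 2090 kPa.
Isothermal: T stays 622 K; PV = const ⇒ V₂ = 2.68 L, P₂ = 7960 kPa.
W = nRT ln(V₂/V₁) = 4.13×8.314×622×ln(0.263) = -28500 J.
Work done on the gas = −W_by = 28500 J.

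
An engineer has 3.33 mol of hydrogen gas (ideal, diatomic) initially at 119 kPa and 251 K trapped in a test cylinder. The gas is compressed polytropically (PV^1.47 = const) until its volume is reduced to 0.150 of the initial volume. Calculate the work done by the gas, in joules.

V₁ = nRT₁/P₁ = 3.33×8.314×251/119 = 58.4 L.
Polytropic n=1.47: T₂ = T₁(V₁/V₂)^(n−1) = 251×(6.67)^0.47 = 612 K; P₂ = P₁(V₁/V₂)^n = 1940 kPa.
W = (P₁V₁−P₂V₂)/(n−1) = (119×58.4−1940×8.76)/0.47 = -21300 J.

-21300 J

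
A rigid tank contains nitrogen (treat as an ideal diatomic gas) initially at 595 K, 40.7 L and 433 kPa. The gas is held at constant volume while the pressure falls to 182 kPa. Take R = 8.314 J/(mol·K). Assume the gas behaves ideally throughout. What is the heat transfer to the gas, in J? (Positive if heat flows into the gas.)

-25500 J

n = P₁V₁/(RT₁) = 433×40.7/(8.314×595) = 3.56 mol.
Isochoric: V stays 40.7 L; P/T = const ⇒ T₂ = 250 K, P₂ = 182 kPa.
W = 0 (no volume change).
ΔU = nCvΔT = 3.56×20.8×(250−595) = -25500 J.
Q = ΔU = -25500 J.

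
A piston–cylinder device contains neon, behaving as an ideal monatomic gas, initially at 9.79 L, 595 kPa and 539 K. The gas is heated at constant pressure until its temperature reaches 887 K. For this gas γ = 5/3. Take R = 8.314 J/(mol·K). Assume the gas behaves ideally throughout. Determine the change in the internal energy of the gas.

n = P₁V₁/(RT₁) = 595×9.79/(8.314×539) = 1.30 mol.
Isobaric: P stays 595 kPa; V/T = const ⇒ T₂ = 887 K, V₂ = 16.1 L.
For an ideal gas ΔU = nCvΔT with Cv = (3/2)R = 12.5 J/(mol·K).
ΔU = 1.30×12.5×(887−539) = 5640 J.

5640 J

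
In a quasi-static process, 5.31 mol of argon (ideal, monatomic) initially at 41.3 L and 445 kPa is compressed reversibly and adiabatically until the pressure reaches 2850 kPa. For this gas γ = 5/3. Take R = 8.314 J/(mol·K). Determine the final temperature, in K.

T₁ = P₁V₁/(nR) = 445×41.3/(5.31×8.314) = 416 K.
Adiabatic: T₂/T₁ = (P₂/P₁)^((γ−1)/γ) ⇒ T₂ = 416×(6.40)^0.400 = 875 K; V₂ = 13.6 L.

875 K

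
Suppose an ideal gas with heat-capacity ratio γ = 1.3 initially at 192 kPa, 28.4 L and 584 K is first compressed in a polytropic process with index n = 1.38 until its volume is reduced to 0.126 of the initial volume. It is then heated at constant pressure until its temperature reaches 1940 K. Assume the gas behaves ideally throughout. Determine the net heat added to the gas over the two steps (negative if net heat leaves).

n = P₁V₁/(RT₁) = 192×28.4/(8.314×584) = 1.12 mol.
Step 1 — Polytropic n=1.38: T₂ = T₁(V₁/V₂)^(n−1) = 584×(7.94)^0.38 = 1280 K; P₂ = P₁(V₁/V₂)^n = 3350 kPa.
W = (P₁V₁−P₂V₂)/(n−1) = (192×28.4−3350×3.58)/0.38 = -17200 J.
ΔU = nCvΔT = 1.12×27.7×(1280−584) = 21800 J.
Q = ΔU + W = 4580 J.
State after step 1: P = 3350 kPa, V = 3.58 L, T = 1280 K.
Step 2 — Isobaric: P stays 3350 kPa; V/T = const ⇒ T₂ = 1940 K, V₂ = 5.41 L.
W = PΔV = 3350×(5.41−3.58) kPa·L = 6130 J.
ΔU = nCvΔT = 1.12×27.7×(1940−1280) = 20400 J.
Q = ΔU + W = nCpΔT = 26600 J.
Net over both steps: W = -11000 J, Q = 31200 J, ΔU = 42200 J.

31200 J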